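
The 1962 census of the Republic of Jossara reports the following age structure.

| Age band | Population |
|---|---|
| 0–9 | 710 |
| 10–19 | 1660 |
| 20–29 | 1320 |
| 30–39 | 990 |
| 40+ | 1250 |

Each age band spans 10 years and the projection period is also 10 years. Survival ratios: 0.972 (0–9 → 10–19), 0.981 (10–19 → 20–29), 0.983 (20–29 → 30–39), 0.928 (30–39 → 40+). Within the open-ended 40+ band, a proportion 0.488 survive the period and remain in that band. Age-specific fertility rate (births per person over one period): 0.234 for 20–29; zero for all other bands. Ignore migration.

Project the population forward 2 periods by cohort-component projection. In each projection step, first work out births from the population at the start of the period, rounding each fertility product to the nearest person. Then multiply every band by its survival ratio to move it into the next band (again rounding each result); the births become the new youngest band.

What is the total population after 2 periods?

4909

After projecting period 1:
Births: 1320 × 0.234 = 309
10–19: 710 × 0.972 = 690
20–29: 1660 × 0.981 = 1628
30–39: 1320 × 0.983 = 1298
40+: 990 × 0.928 + 1250 × 0.488 = 919 + 610 = 1529
Giving 309 / 690 / 1628 / 1298 / 1529.
After projecting period 2:
Births: 1628 × 0.234 = 381
10–19: 309 × 0.972 = 300
20–29: 690 × 0.981 = 677
30–39: 1628 × 0.983 = 1600
40+: 1298 × 0.928 + 1529 × 0.488 = 1205 + 746 = 1951
Giving 381 / 300 / 677 / 1600 / 1951.
Total after period 2: 381 + 300 + 677 + 1600 + 1951 = 4909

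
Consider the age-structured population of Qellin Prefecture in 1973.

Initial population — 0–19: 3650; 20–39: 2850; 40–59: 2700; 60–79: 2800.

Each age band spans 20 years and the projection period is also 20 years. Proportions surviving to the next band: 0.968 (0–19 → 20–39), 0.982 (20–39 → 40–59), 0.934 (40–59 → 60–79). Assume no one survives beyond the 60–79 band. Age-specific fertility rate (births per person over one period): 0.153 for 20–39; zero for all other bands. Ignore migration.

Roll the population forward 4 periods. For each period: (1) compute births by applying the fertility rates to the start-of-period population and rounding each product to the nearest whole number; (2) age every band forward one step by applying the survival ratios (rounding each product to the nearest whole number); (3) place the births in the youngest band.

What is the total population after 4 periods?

1045

[period 1]
Births: 2850 * 0.153 = 436
20–39: 3650 * 0.968 = 3533
40–59: 2850 * 0.982 = 2799
60–79: 2700 * 0.934 = 2522
End of period: [436, 3533, 2799, 2522]
[period 2]
Births: 3533 * 0.153 = 541
20–39: 436 * 0.968 = 422
40–59: 3533 * 0.982 = 3469
60–79: 2799 * 0.934 = 2614
End of period: [541, 422, 3469, 2614]
[period 3]
Births: 422 * 0.153 = 65
20–39: 541 * 0.968 = 524
40–59: 422 * 0.982 = 414
60–79: 3469 * 0.934 = 3240
End of period: [65, 524, 414, 3240]
[period 4]
Births: 524 * 0.153 = 80
20–39: 65 * 0.968 = 63
40–59: 524 * 0.982 = 515
60–79: 414 * 0.934 = 387
End of period: [80, 63, 515, 387]
Total after period 4: 80 + 63 + 515 + 387 = 1045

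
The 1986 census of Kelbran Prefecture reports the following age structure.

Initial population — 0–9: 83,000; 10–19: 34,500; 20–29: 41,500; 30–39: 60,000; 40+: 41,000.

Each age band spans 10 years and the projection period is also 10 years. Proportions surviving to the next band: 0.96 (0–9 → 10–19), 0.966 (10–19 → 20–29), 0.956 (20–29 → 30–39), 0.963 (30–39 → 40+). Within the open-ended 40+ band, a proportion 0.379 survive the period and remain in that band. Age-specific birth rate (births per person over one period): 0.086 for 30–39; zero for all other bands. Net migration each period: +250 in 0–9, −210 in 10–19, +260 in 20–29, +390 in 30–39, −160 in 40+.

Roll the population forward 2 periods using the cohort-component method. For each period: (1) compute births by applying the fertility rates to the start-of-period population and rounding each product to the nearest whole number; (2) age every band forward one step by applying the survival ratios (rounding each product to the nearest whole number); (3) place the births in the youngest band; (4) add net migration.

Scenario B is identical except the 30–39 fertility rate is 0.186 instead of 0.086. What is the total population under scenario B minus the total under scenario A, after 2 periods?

Call the bands 1 to 5, youngest first.
After projecting period 1:
Births: 60000 × 0.086 = 5160
Band 2: 83000 × 0.96 = 79680
Band 3: 34500 × 0.966 = 33327
Band 4: 41500 × 0.956 = 39674
Band 5: 60000 × 0.963 + 41000 × 0.379 = 57780 + 15539 = 73319
Net migration: Band 1 + 250 → 5410; Band 2 − 210 → 79470; Band 3 + 260 → 33587; Band 4 + 390 → 40064; Band 5 − 160 → 73159
→ [5410, 79470, 33587, 40064, 73159]
After projecting period 2:
Births: 40064 × 0.086 = 3446
Band 2: 5410 × 0.96 = 5194
Band 3: 79470 × 0.966 = 76768
Band 4: 33587 × 0.956 = 32109
Band 5: 40064 × 0.963 + 73159 × 0.379 = 38582 + 27727 = 66309
Net migration: Band 1 + 250 → 3696; Band 2 − 210 → 4984; Band 3 + 260 → 77028; Band 4 + 390 → 32499; Band 5 − 160 → 66149
→ [3696, 4984, 77028, 32499, 66149]
Scenario A total after 2 periods: 184356
Scenario B projection —
After projecting period 1:
Births: 60000 × 0.186 = 11160
Band 2: 83000 × 0.96 = 79680
Band 3: 34500 × 0.966 = 33327
Band 4: 41500 × 0.956 = 39674
Band 5: 60000 × 0.963 + 41000 × 0.379 = 57780 + 15539 = 73319
Net migration: Band 1 + 250 → 11410; Band 2 − 210 → 79470; Band 3 + 260 → 33587; Band 4 + 390 → 40064; Band 5 − 160 → 73159
→ [11410, 79470, 33587, 40064, 73159]
After projecting period 2:
Births: 40064 × 0.186 = 7452
Band 2: 11410 × 0.96 = 10954
Band 3: 79470 × 0.966 = 76768
Band 4: 33587 × 0.956 = 32109
Band 5: 40064 × 0.963 + 73159 × 0.379 = 38582 + 27727 = 66309
Net migration: Band 1 + 250 → 7702; Band 2 − 210 → 10744; Band 3 + 260 → 77028; Band 4 + 390 → 32499; Band 5 − 160 → 66149
→ [7702, 10744, 77028, 32499, 66149]
Scenario B total after 2 periods: 194122
Difference B − A = 194122 − 184356 = 9766

9766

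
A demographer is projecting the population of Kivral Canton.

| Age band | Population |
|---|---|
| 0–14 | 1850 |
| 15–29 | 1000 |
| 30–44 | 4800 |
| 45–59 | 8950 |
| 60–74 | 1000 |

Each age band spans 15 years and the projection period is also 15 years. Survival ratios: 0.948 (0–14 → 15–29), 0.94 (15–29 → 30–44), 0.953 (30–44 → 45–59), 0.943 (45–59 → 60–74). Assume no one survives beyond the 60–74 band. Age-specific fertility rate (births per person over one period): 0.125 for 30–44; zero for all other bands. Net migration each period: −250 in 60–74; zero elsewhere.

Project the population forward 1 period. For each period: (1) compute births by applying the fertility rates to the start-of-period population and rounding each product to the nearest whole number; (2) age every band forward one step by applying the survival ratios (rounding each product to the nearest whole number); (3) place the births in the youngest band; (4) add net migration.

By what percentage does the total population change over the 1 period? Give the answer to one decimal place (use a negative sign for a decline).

— Period 1 —
Births: 4800 × 0.125 = 600
15–29: 1850 × 0.948 = 1754
30–44: 1000 × 0.94 = 940
45–59: 4800 × 0.953 = 4574
60–74: 8950 × 0.943 = 8440
Net migration: 60–74 − 250 → 8190
Population now: 0–14=600, 15–29=1754, 30–44=940, 45–59=4574, 60–74=8190
Total: 17600 → 16058; change = -1542; percentage change = -8.8%

-8.8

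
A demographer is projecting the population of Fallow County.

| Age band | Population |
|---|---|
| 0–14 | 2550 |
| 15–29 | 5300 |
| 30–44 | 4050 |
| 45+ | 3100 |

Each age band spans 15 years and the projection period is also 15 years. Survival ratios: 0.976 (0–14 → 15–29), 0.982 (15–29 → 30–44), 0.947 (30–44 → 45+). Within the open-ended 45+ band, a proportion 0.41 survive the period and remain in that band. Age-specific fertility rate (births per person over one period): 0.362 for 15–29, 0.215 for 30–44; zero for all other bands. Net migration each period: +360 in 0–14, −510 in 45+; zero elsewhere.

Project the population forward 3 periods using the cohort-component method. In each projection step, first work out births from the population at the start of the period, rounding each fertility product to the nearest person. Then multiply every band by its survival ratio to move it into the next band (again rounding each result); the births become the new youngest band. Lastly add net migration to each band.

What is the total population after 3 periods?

Period 1.
Births: 5300 * 0.362 = 1919 ; 4050 * 0.215 = 871 → total 2790
15–29: 2550 * 0.976 = 2489
30–44: 5300 * 0.982 = 5205
45+: 4050 * 0.947 + 3100 * 0.41 = 3835 + 1271 = 5106
Net migration: 0–14 + 360 → 3150; 45+ − 510 → 4596
End of period: [3150, 2489, 5205, 4596]
Period 2.
Births: 2489 * 0.362 = 901 ; 5205 * 0.215 = 1119 → total 2020
15–29: 3150 * 0.976 = 3074
30–44: 2489 * 0.982 = 2444
45+: 5205 * 0.947 + 4596 * 0.41 = 4929 + 1884 = 6813
Net migration: 0–14 + 360 → 2380; 45+ − 510 → 6303
End of period: [2380, 3074, 2444, 6303]
Period 3.
Births: 3074 * 0.362 = 1113 ; 2444 * 0.215 = 525 → total 1638
15–29: 2380 * 0.976 = 2323
30–44: 3074 * 0.982 = 3019
45+: 2444 * 0.947 + 6303 * 0.41 = 2314 + 2584 = 4898
Net migration: 0–14 + 360 → 1998; 45+ − 510 → 4388
End of period: [1998, 2323, 3019, 4388]
Total after period 3: 1998 + 2323 + 3019 + 4388 = 11728

11728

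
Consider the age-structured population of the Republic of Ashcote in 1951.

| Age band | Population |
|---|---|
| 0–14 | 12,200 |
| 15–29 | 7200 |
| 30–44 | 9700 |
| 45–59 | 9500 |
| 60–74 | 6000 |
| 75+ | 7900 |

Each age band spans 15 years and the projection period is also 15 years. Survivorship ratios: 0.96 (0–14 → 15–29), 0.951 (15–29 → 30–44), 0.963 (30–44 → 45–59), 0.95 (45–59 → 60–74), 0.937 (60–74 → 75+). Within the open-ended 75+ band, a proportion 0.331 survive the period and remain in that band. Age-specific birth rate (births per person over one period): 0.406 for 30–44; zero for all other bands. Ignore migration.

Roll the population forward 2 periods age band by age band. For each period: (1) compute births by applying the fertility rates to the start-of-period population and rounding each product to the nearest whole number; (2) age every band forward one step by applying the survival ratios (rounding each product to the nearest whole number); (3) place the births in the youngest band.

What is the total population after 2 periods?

44348

(Bands numbered youngest = 1 to oldest = 6.)
After projecting period 1:
Births: 9700 × 0.406 = 3938
Band 2: 12200 × 0.96 = 11712
Band 3: 7200 × 0.951 = 6847
Band 4: 9700 × 0.963 = 9341
Band 5: 9500 × 0.95 = 9025
Band 6: 6000 × 0.937 + 7900 × 0.331 = 5622 + 2615 = 8237
End of period: [3938, 11712, 6847, 9341, 9025, 8237]
After projecting period 2:
Births: 6847 × 0.406 = 2780
Band 2: 3938 × 0.96 = 3780
Band 3: 11712 × 0.951 = 11138
Band 4: 6847 × 0.963 = 6594
Band 5: 9341 × 0.95 = 8874
Band 6: 9025 × 0.937 + 8237 × 0.331 = 8456 + 2726 = 11182
End of period: [2780, 3780, 11138, 6594, 8874, 11182]
Total after period 2: 2780 + 3780 + 11138 + 6594 + 8874 + 11182 = 44348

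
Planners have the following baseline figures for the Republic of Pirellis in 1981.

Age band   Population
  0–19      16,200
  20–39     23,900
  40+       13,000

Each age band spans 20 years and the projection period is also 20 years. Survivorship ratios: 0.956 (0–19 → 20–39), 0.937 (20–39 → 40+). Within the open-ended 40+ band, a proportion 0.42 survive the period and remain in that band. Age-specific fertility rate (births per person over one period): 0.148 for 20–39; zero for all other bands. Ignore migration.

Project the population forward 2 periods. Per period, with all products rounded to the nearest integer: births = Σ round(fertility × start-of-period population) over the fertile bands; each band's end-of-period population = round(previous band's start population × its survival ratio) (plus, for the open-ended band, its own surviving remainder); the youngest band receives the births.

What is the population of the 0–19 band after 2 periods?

(Groups numbered youngest = 1 to oldest = 3.)
— Period 1 —
Births: 23900 × 0.148 = 3537
Group 2: 16200 × 0.956 = 15487
Group 3: 23900 × 0.937 + 13000 × 0.42 = 22394 + 5460 = 27854
End of period: [3537, 15487, 27854]
— Period 2 —
Births: 15487 × 0.148 = 2292
Group 2: 3537 × 0.956 = 3381
Group 3: 15487 × 0.937 + 27854 × 0.42 = 14511 + 11699 = 26210
End of period: [2292, 3381, 26210]

2292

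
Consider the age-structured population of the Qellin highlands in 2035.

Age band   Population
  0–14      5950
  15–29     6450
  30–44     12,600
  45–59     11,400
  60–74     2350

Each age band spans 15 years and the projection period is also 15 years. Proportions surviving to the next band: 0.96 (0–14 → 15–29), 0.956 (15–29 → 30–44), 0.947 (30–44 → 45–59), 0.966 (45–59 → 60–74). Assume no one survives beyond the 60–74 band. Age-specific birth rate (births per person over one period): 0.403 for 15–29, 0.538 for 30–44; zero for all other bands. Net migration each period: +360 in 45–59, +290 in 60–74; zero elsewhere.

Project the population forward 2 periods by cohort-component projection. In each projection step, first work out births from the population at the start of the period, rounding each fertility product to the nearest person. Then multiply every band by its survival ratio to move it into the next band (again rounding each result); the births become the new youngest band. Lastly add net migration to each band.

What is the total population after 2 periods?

Let group 1 be 0–14 through group 5 = 60–74.
After projecting period 1:
Births: 6450 * 0.403 = 2599, 12600 * 0.538 = 6779 ⇒ total 9378
Group 2: 5950 * 0.96 = 5712
Group 3: 6450 * 0.956 = 6166
Group 4: 12600 * 0.947 = 11932
Group 5: 11400 * 0.966 = 11012
Net migration: Group 4 + 360 → 12292; Group 5 + 290 → 11302
Giving 9378 / 5712 / 6166 / 12292 / 11302.
After projecting period 2:
Births: 5712 * 0.403 = 2302, 6166 * 0.538 = 3317 ⇒ total 5619
Group 2: 9378 * 0.96 = 9003
Group 3: 5712 * 0.956 = 5461
Group 4: 6166 * 0.947 = 5839
Group 5: 12292 * 0.966 = 11874
Net migration: Group 4 + 360 → 6199; Group 5 + 290 → 12164
Giving 5619 / 9003 / 5461 / 6199 / 12164.
Total after period 2: 5619 + 9003 + 5461 + 6199 + 12164 = 38446

38446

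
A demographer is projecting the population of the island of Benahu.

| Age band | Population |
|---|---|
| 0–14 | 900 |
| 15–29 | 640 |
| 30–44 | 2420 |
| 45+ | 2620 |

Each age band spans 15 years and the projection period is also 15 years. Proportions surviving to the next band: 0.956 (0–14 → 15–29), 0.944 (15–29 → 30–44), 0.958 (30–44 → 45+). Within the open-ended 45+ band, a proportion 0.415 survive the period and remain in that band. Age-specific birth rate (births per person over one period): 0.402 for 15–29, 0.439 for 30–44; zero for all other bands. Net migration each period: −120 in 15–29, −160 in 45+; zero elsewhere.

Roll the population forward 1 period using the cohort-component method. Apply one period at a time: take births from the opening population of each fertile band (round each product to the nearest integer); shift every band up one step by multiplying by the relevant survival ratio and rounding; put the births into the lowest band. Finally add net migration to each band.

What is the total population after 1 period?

Call the groups 1 to 4, youngest first.
[period 1]
Births: 640 × 0.402 = 257 ; 2420 × 0.439 = 1062 ⇒ total 1319
Group 2: 900 × 0.956 = 860
Group 3: 640 × 0.944 = 604
Group 4: 2420 × 0.958 + 2620 × 0.415 = 2318 + 1087 = 3405
Net migration: Group 2 − 120 → 740; Group 4 − 160 → 3245
End of period: [1319, 740, 604, 3245]
Total after period 1: 1319 + 740 + 604 + 3245 = 5908

5908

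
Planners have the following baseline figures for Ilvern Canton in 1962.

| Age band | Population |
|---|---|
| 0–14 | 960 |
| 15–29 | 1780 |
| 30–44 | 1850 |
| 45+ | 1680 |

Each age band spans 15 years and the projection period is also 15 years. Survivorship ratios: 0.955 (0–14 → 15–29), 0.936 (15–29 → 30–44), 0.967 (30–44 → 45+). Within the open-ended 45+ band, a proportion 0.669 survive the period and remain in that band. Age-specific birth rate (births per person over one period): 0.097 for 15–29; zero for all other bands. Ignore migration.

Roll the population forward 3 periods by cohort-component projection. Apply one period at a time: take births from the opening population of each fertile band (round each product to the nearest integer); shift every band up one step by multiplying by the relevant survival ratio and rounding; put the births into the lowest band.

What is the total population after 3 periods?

After projecting period 1:
Births: 1780 × 0.097 = 173
15–29: 960 × 0.955 = 917
30–44: 1780 × 0.936 = 1666
45+: 1850 × 0.967 + 1680 × 0.669 = 1789 + 1124 = 2913
→ [173, 917, 1666, 2913]
After projecting period 2:
Births: 917 × 0.097 = 89
15–29: 173 × 0.955 = 165
30–44: 917 × 0.936 = 858
45+: 1666 × 0.967 + 2913 × 0.669 = 1611 + 1949 = 3560
→ [89, 165, 858, 3560]
After projecting period 3:
Births: 165 × 0.097 = 16
15–29: 89 × 0.955 = 85
30–44: 165 × 0.936 = 154
45+: 858 × 0.967 + 3560 × 0.669 = 830 + 2382 = 3212
→ [16, 85, 154, 3212]
Total after period 3: 16 + 85 + 154 + 3212 = 3467

3467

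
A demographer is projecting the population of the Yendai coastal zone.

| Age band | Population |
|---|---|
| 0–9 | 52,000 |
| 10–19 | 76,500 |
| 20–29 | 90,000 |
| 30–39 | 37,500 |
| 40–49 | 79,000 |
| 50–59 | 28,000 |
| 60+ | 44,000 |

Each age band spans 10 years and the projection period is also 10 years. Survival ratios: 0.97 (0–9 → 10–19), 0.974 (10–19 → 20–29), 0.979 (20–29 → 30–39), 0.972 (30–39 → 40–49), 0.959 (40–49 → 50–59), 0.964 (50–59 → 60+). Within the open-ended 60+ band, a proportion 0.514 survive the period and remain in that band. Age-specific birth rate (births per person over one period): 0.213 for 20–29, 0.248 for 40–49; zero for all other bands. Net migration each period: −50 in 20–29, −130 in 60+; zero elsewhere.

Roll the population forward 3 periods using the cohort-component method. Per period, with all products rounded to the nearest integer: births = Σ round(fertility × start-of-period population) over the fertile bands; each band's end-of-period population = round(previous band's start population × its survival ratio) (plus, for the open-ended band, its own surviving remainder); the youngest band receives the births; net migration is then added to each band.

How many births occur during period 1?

Call the bands 1 to 7, youngest first.
Period 1.
Births: 90000 * 0.213 = 19170 ; 79000 * 0.248 = 19592 → total 38762
Band 2: 52000 * 0.97 = 50440
Band 3: 76500 * 0.974 = 74511
Band 4: 90000 * 0.979 = 88110
Band 5: 37500 * 0.972 = 36450
Band 6: 79000 * 0.959 = 75761
Band 7: 28000 * 0.964 + 44000 * 0.514 = 26992 + 22616 = 49608
Net migration: Band 3 − 50 → 74461; Band 7 − 130 → 49478
End of period: [38762, 50440, 74461, 88110, 36450, 75761, 49478]

38762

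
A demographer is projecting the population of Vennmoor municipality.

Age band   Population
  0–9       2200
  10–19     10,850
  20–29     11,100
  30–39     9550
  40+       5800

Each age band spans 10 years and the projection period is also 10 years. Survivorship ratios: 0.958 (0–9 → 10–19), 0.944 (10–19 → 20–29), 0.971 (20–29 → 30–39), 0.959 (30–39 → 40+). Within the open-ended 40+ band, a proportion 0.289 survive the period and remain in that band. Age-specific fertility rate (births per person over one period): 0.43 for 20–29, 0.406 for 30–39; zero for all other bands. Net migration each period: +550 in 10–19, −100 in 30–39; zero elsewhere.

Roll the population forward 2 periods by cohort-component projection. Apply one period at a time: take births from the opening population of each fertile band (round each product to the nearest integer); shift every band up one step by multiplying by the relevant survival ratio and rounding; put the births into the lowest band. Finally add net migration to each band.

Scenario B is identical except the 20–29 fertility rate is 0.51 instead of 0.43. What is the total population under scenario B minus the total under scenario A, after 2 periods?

1669

Numbering the bands 1..5 from youngest to oldest:
— Period 1 —
Births: 11100 × 0.43 = 4773  |  9550 × 0.406 = 3877 ⇒ total 8650
Band 2: 2200 × 0.958 = 2108
Band 3: 10850 × 0.944 = 10242
Band 4: 11100 × 0.971 = 10778
Band 5: 9550 × 0.959 + 5800 × 0.289 = 9158 + 1676 = 10834
Net migration: Band 2 + 550 → 2658; Band 4 − 100 → 10678
→ [8650, 2658, 10242, 10678, 10834]
— Period 2 —
Births: 10242 × 0.43 = 4404  |  10678 × 0.406 = 4335 ⇒ total 8739
Band 2: 8650 × 0.958 = 8287
Band 3: 2658 × 0.944 = 2509
Band 4: 10242 × 0.971 = 9945
Band 5: 10678 × 0.959 + 10834 × 0.289 = 10240 + 3131 = 13371
Net migration: Band 2 + 550 → 8837; Band 4 − 100 → 9845
→ [8739, 8837, 2509, 9845, 13371]
Scenario A total after 2 periods: 43301
Scenario B projection —
— Period 1 —
Births: 11100 × 0.51 = 5661  |  9550 × 0.406 = 3877 ⇒ total 9538
Band 2: 2200 × 0.958 = 2108
Band 3: 10850 × 0.944 = 10242
Band 4: 11100 × 0.971 = 10778
Band 5: 9550 × 0.959 + 5800 × 0.289 = 9158 + 1676 = 10834
Net migration: Band 2 + 550 → 2658; Band 4 − 100 → 10678
→ [9538, 2658, 10242, 10678, 10834]
— Period 2 —
Births: 10242 × 0.51 = 5223  |  10678 × 0.406 = 4335 ⇒ total 9558
Band 2: 9538 × 0.958 = 9137
Band 3: 2658 × 0.944 = 2509
Band 4: 10242 × 0.971 = 9945
Band 5: 10678 × 0.959 + 10834 × 0.289 = 10240 + 3131 = 13371
Net migration: Band 2 + 550 → 9687; Band 4 − 100 → 9845
→ [9558, 9687, 2509, 9845, 13371]
Scenario B total after 2 periods: 44970
Difference B − A = 44970 − 43301 = 1669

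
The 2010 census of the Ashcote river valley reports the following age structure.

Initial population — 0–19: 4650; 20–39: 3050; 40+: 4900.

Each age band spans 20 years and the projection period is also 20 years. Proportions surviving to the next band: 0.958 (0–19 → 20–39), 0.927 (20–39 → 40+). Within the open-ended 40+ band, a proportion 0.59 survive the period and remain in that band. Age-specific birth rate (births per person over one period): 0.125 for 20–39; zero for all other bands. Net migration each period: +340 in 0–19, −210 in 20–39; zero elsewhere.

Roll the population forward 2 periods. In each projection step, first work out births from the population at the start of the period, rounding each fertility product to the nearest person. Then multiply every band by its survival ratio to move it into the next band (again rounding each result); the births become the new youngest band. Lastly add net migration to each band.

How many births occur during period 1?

Period 1.
Births: 3050 × 0.125 = 381
20–39: 4650 × 0.958 = 4455
40+: 3050 × 0.927 + 4900 × 0.59 = 2827 + 2891 = 5718
Net migration: 0–19 + 340 → 721; 20–39 − 210 → 4245
Population now: 0–19=721, 20–39=4245, 40+=5718

381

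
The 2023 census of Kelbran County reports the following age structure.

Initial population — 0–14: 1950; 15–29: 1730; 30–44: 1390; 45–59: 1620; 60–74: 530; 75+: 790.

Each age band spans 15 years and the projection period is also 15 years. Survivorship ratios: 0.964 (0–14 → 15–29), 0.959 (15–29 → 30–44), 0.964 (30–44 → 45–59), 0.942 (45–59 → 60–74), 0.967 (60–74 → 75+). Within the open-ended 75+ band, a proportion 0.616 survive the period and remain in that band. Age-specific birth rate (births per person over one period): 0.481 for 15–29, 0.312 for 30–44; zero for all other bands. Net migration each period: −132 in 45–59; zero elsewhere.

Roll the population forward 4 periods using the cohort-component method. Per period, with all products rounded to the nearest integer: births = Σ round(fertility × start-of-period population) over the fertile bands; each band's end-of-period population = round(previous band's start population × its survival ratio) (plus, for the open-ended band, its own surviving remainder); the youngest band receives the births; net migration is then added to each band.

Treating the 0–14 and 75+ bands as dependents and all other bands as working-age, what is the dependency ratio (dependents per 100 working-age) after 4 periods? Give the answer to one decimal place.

Let group 1 be 0–14 through group 6 = 75+.
After projecting period 1:
Births: 1730 × 0.481 = 832 ; 1390 × 0.312 = 434 ⇒ total 1266
Group 2: 1950 × 0.964 = 1880
Group 3: 1730 × 0.959 = 1659
Group 4: 1390 × 0.964 = 1340
Group 5: 1620 × 0.942 = 1526
Group 6: 530 × 0.967 + 790 × 0.616 = 513 + 487 = 1000
Net migration: Group 4 − 132 → 1208
Giving 1266 / 1880 / 1659 / 1208 / 1526 / 1000.
After projecting period 2:
Births: 1880 × 0.481 = 904 ; 1659 × 0.312 = 518 ⇒ total 1422
Group 2: 1266 × 0.964 = 1220
Group 3: 1880 × 0.959 = 1803
Group 4: 1659 × 0.964 = 1599
Group 5: 1208 × 0.942 = 1138
Group 6: 1526 × 0.967 + 1000 × 0.616 = 1476 + 616 = 2092
Net migration: Group 4 − 132 → 1467
Giving 1422 / 1220 / 1803 / 1467 / 1138 / 2092.
After projecting period 3:
Births: 1220 × 0.481 = 587 ; 1803 × 0.312 = 563 ⇒ total 1150
Group 2: 1422 × 0.964 = 1371
Group 3: 1220 × 0.959 = 1170
Group 4: 1803 × 0.964 = 1738
Group 5: 1467 × 0.942 = 1382
Group 6: 1138 × 0.967 + 2092 × 0.616 = 1100 + 1289 = 2389
Net migration: Group 4 − 132 → 1606
Giving 1150 / 1371 / 1170 / 1606 / 1382 / 2389.
After projecting period 4:
Births: 1371 × 0.481 = 659 ; 1170 × 0.312 = 365 ⇒ total 1024
Group 2: 1150 × 0.964 = 1109
Group 3: 1371 × 0.959 = 1315
Group 4: 1170 × 0.964 = 1128
Group 5: 1606 × 0.942 = 1513
Group 6: 1382 × 0.967 + 2389 × 0.616 = 1336 + 1472 = 2808
Net migration: Group 4 − 132 → 996
Giving 1024 / 1109 / 1315 / 996 / 1513 / 2808.
Dependents (band 0–14 + band 75+) = 1024 + 2808 = 3832; working-age = 4933; ratio = 3832/4933 × 100 = 77.7

77.7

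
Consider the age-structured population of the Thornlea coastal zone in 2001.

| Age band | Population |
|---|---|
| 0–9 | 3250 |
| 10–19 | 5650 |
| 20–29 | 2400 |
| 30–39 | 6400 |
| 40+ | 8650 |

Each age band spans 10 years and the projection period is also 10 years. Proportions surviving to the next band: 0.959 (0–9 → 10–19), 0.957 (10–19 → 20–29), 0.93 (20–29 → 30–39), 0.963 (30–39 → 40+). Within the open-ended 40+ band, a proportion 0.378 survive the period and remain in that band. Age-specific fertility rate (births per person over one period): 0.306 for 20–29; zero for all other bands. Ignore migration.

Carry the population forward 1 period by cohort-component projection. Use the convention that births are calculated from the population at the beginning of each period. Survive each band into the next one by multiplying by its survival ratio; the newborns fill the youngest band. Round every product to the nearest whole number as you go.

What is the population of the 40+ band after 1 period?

9433

Numbering the groups 1..5 from youngest to oldest:
Period 1.
Births: 2400 × 0.306 = 734
Group 2: 3250 × 0.959 = 3117
Group 3: 5650 × 0.957 = 5407
Group 4: 2400 × 0.93 = 2232
Group 5: 6400 × 0.963 + 8650 × 0.378 = 6163 + 3270 = 9433
→ [734, 3117, 5407, 2232, 9433]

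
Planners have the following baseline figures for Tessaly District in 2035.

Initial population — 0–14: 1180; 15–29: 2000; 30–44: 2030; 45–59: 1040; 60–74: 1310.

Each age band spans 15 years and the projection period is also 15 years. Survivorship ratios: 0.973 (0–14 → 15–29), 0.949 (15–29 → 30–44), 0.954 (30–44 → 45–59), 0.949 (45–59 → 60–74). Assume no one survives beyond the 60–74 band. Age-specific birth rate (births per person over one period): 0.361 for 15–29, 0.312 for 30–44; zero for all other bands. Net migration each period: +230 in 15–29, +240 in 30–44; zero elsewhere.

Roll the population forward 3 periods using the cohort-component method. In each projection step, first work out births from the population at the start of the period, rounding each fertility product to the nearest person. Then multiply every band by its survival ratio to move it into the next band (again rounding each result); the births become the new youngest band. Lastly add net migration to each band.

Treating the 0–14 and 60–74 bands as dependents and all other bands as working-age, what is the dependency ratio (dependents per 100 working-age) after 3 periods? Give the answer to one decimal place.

Period 1.
Births: 2000 × 0.361 = 722, 2030 × 0.312 = 633 ⇒ total 1355
15–29: 1180 × 0.973 = 1148
30–44: 2000 × 0.949 = 1898
45–59: 2030 × 0.954 = 1937
60–74: 1040 × 0.949 = 987
Net migration: 15–29 + 230 → 1378; 30–44 + 240 → 2138
Population now: 0–14=1355, 15–29=1378, 30–44=2138, 45–59=1937, 60–74=987
Period 2.
Births: 1378 × 0.361 = 497, 2138 × 0.312 = 667 ⇒ total 1164
15–29: 1355 × 0.973 = 1318
30–44: 1378 × 0.949 = 1308
45–59: 2138 × 0.954 = 2040
60–74: 1937 × 0.949 = 1838
Net migration: 15–29 + 230 → 1548; 30–44 + 240 → 1548
Population now: 0–14=1164, 15–29=1548, 30–44=1548, 45–59=2040, 60–74=1838
Period 3.
Births: 1548 × 0.361 = 559, 1548 × 0.312 = 483 ⇒ total 1042
15–29: 1164 × 0.973 = 1133
30–44: 1548 × 0.949 = 1469
45–59: 1548 × 0.954 = 1477
60–74: 2040 × 0.949 = 1936
Net migration: 15–29 + 230 → 1363; 30–44 + 240 → 1709
Population now: 0–14=1042, 15–29=1363, 30–44=1709, 45–59=1477, 60–74=1936
Dependents (band 0–14 + band 60–74) = 1042 + 1936 = 2978; working-age = 4549; ratio = 2978/4549 × 100 = 65.5

65.5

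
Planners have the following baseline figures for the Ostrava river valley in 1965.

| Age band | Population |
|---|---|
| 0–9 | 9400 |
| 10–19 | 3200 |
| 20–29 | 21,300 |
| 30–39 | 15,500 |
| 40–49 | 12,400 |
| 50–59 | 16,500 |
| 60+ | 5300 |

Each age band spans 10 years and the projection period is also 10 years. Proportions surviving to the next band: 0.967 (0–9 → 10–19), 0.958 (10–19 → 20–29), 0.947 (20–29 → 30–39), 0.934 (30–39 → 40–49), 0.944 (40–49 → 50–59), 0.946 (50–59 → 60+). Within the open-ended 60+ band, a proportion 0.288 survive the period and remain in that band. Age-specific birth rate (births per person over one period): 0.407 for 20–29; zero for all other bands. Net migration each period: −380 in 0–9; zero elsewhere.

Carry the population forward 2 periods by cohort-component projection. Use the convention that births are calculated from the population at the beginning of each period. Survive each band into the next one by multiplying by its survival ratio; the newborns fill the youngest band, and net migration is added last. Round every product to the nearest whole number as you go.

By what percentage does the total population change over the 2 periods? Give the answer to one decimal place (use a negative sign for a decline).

-17.5

Numbering the bands 1..7 from youngest to oldest:
Period 1.
Births: 21300 × 0.407 = 8669
Band 2: 9400 × 0.967 = 9090
Band 3: 3200 × 0.958 = 3066
Band 4: 21300 × 0.947 = 20171
Band 5: 15500 × 0.934 = 14477
Band 6: 12400 × 0.944 = 11706
Band 7: 16500 × 0.946 + 5300 × 0.288 = 15609 + 1526 = 17135
Net migration: Band 1 − 380 → 8289
→ [8289, 9090, 3066, 20171, 14477, 11706, 17135]
Period 2.
Births: 3066 × 0.407 = 1248
Band 2: 8289 × 0.967 = 8015
Band 3: 9090 × 0.958 = 8708
Band 4: 3066 × 0.947 = 2904
Band 5: 20171 × 0.934 = 18840
Band 6: 14477 × 0.944 = 13666
Band 7: 11706 × 0.946 + 17135 × 0.288 = 11074 + 4935 = 16009
Net migration: Band 1 − 380 → 868
→ [868, 8015, 8708, 2904, 18840, 13666, 16009]
Total: 83600 → 69010; change = -14590; percentage change = -17.5%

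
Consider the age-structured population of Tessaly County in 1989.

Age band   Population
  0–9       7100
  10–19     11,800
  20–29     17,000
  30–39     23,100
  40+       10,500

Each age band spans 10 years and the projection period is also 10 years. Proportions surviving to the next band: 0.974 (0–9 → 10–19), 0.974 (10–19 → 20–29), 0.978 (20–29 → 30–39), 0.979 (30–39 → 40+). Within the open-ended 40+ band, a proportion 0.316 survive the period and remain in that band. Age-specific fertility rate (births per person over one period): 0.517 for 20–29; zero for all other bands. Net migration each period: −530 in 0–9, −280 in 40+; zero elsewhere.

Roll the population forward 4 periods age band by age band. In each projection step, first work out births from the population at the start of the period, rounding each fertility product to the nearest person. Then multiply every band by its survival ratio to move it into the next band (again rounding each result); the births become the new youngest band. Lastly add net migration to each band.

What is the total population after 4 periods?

31158

Let band 1 be 0–9 through band 5 = 40+.
After projecting period 1:
Births: 17000 × 0.517 = 8789
Band 2: 7100 × 0.974 = 6915
Band 3: 11800 × 0.974 = 11493
Band 4: 17000 × 0.978 = 16626
Band 5: 23100 × 0.979 + 10500 × 0.316 = 22615 + 3318 = 25933
Net migration: Band 1 − 530 → 8259; Band 5 − 280 → 25653
Population now: 0–9=8259, 10–19=6915, 20–29=11493, 30–39=16626, 40+=25653
After projecting period 2:
Births: 11493 × 0.517 = 5942
Band 2: 8259 × 0.974 = 8044
Band 3: 6915 × 0.974 = 6735
Band 4: 11493 × 0.978 = 11240
Band 5: 16626 × 0.979 + 25653 × 0.316 = 16277 + 8106 = 24383
Net migration: Band 1 − 530 → 5412; Band 5 − 280 → 24103
Population now: 0–9=5412, 10–19=8044, 20–29=6735, 30–39=11240, 40+=24103
After projecting period 3:
Births: 6735 × 0.517 = 3482
Band 2: 5412 × 0.974 = 5271
Band 3: 8044 × 0.974 = 7835
Band 4: 6735 × 0.978 = 6587
Band 5: 11240 × 0.979 + 24103 × 0.316 = 11004 + 7617 = 18621
Net migration: Band 1 − 530 → 2952; Band 5 − 280 → 18341
Population now: 0–9=2952, 10–19=5271, 20–29=7835, 30–39=6587, 40+=18341
After projecting period 4:
Births: 7835 × 0.517 = 4051
Band 2: 2952 × 0.974 = 2875
Band 3: 5271 × 0.974 = 5134
Band 4: 7835 × 0.978 = 7663
Band 5: 6587 × 0.979 + 18341 × 0.316 = 6449 + 5796 = 12245
Net migration: Band 1 − 530 → 3521; Band 5 − 280 → 11965
Population now: 0–9=3521, 10–19=2875, 20–29=5134, 30–39=7663, 40+=11965
Total after period 4: 3521 + 2875 + 5134 + 7663 + 11965 = 31158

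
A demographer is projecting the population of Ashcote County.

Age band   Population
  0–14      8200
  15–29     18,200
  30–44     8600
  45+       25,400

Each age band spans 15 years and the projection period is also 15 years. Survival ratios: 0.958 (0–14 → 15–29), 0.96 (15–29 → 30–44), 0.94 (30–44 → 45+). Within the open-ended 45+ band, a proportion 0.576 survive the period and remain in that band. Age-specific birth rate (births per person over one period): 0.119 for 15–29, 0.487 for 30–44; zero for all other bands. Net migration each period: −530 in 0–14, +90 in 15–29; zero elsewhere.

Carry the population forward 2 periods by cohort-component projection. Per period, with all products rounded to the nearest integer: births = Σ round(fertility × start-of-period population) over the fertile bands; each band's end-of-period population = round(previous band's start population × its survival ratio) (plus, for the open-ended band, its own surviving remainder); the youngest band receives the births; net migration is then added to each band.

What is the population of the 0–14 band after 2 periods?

8925

Period 1.
Births: 18200 * 0.119 = 2166  |  8600 * 0.487 = 4188 — total 6354
15–29: 8200 * 0.958 = 7856
30–44: 18200 * 0.96 = 17472
45+: 8600 * 0.94 + 25400 * 0.576 = 8084 + 14630 = 22714
Net migration: 0–14 − 530 → 5824; 15–29 + 90 → 7946
End of period: [5824, 7946, 17472, 22714]
Period 2.
Births: 7946 * 0.119 = 946  |  17472 * 0.487 = 8509 — total 9455
15–29: 5824 * 0.958 = 5579
30–44: 7946 * 0.96 = 7628
45+: 17472 * 0.94 + 22714 * 0.576 = 16424 + 13083 = 29507
Net migration: 0–14 − 530 → 8925; 15–29 + 90 → 5669
End of period: [8925, 5669, 7628, 29507]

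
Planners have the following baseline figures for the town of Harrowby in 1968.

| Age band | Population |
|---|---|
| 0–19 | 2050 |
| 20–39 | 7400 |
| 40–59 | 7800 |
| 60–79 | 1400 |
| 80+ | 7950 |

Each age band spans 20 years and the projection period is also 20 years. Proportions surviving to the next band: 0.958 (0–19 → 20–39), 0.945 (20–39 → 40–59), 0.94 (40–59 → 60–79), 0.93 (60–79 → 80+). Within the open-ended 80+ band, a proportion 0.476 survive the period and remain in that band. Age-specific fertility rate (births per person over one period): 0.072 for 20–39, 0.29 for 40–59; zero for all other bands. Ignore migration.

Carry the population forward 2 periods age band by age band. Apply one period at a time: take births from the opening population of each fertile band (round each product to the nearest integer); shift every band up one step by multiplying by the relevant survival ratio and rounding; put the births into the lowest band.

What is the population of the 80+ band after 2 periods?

9240

After projecting period 1:
Births: 7400 × 0.072 = 533, 7800 × 0.29 = 2262 ⇒ total 2795
20–39: 2050 × 0.958 = 1964
40–59: 7400 × 0.945 = 6993
60–79: 7800 × 0.94 = 7332
80+: 1400 × 0.93 + 7950 × 0.476 = 1302 + 3784 = 5086
Giving 2795 / 1964 / 6993 / 7332 / 5086.
After projecting period 2:
Births: 1964 × 0.072 = 141, 6993 × 0.29 = 2028 ⇒ total 2169
20–39: 2795 × 0.958 = 2678
40–59: 1964 × 0.945 = 1856
60–79: 6993 × 0.94 = 6573
80+: 7332 × 0.93 + 5086 × 0.476 = 6819 + 2421 = 9240
Giving 2169 / 2678 / 1856 / 6573 / 9240.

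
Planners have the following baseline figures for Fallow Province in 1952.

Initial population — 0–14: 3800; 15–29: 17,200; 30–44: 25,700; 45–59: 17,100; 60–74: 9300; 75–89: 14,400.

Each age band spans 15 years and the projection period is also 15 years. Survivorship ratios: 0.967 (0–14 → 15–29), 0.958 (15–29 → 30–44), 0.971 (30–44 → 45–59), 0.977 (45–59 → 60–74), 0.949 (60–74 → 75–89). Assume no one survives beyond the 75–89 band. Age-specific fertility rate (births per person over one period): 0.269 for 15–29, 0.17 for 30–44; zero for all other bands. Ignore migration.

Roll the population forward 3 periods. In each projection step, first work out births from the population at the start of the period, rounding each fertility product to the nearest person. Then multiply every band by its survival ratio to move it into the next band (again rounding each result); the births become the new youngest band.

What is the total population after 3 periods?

[period 1]
Births: 17200 × 0.269 = 4627 ; 25700 × 0.17 = 4369 → total 8996
15–29: 3800 × 0.967 = 3675
30–44: 17200 × 0.958 = 16478
45–59: 25700 × 0.971 = 24955
60–74: 17100 × 0.977 = 16707
75–89: 9300 × 0.949 = 8826
→ [8996, 3675, 16478, 24955, 16707, 8826]
[period 2]
Births: 3675 × 0.269 = 989 ; 16478 × 0.17 = 2801 → total 3790
15–29: 8996 × 0.967 = 8699
30–44: 3675 × 0.958 = 3521
45–59: 16478 × 0.971 = 16000
60–74: 24955 × 0.977 = 24381
75–89: 16707 × 0.949 = 15855
→ [3790, 8699, 3521, 16000, 24381, 15855]
[period 3]
Births: 8699 × 0.269 = 2340 ; 3521 × 0.17 = 599 → total 2939
15–29: 3790 × 0.967 = 3665
30–44: 8699 × 0.958 = 8334
45–59: 3521 × 0.971 = 3419
60–74: 16000 × 0.977 = 15632
75–89: 24381 × 0.949 = 23138
→ [2939, 3665, 8334, 3419, 15632, 23138]
Total after period 3: 2939 + 3665 + 8334 + 3419 + 15632 + 23138 = 57127

57127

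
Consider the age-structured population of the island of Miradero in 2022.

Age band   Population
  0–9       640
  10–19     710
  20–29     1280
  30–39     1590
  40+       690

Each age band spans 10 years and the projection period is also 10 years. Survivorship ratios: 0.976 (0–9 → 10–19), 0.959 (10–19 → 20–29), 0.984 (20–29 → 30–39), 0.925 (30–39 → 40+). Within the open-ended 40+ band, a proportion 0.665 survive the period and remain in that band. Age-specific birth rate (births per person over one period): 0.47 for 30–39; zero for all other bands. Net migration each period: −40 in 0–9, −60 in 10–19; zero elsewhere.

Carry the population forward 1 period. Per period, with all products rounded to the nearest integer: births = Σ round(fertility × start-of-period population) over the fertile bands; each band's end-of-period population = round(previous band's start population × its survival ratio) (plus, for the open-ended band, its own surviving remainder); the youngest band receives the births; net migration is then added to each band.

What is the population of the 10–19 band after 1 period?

Call the bands 1 to 5, youngest first.
— Period 1 —
Births: 1590 × 0.47 = 747
Band 2: 640 × 0.976 = 625
Band 3: 710 × 0.959 = 681
Band 4: 1280 × 0.984 = 1260
Band 5: 1590 × 0.925 + 690 × 0.665 = 1471 + 459 = 1930
Net migration: Band 1 − 40 → 707; Band 2 − 60 → 565
→ [707, 565, 681, 1260, 1930]

565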